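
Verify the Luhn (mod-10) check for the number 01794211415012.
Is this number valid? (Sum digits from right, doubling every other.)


Luhn sum = 42
42 mod 10 = 2

Invalid (Luhn sum mod 10 = 2)


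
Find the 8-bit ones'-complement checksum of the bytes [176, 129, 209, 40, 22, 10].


Sum = 586 mod 256 = 74
Complement = 181

181


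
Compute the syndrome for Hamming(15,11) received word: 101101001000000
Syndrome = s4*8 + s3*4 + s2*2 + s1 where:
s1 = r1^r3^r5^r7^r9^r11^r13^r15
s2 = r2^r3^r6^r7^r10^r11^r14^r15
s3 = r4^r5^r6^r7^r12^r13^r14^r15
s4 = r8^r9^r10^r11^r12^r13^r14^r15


s1=1, s2=0, s3=0, s4=1

Syndrome = 9 (error at position 9)


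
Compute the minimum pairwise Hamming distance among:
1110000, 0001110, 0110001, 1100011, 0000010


Comparing all pairs, minimum distance: 2
Can detect 1 errors, correct 0 errors

2


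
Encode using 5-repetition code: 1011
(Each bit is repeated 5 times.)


Each bit -> 5 copies

11111000001111111111


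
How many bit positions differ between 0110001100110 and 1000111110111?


XOR: 1110110010001
Count of 1s: 7

7


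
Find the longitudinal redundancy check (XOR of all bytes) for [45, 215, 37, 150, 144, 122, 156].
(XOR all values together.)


XOR chain: 45 ^ 215 ^ 37 ^ 150 ^ 144 ^ 122 ^ 156 = 63

63


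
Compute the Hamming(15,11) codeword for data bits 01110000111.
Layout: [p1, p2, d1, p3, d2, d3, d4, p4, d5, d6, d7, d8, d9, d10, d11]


Parity bits: p1=0, p2=0, p3=0, p4=1

000011110000111


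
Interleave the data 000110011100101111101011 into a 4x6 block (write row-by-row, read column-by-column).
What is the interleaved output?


Matrix:
  000110
  011100
  101111
  101011
Read columns: 001101000111111010110011

001101000111111010110011


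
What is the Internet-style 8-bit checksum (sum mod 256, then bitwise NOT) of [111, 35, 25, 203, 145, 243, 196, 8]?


Sum = 966 mod 256 = 198
Complement = 57

57


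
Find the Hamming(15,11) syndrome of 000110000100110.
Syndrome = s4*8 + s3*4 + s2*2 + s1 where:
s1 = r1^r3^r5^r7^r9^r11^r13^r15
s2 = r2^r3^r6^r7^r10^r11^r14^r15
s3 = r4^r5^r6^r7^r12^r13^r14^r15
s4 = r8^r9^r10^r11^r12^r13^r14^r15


s1=0, s2=0, s3=0, s4=1

Syndrome = 8 (error at position 8)


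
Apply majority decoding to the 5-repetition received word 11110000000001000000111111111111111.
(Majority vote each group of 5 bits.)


Groups: 11110, 00000, 00010, 00000, 11111, 11111, 11111
Majority votes: 1000111

1000111


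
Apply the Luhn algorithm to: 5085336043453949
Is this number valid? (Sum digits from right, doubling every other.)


Luhn sum = 81
81 mod 10 = 1

Invalid (Luhn sum mod 10 = 1)


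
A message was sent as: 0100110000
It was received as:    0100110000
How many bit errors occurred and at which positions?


XOR: 0000000000

0 errors (received matches sent)


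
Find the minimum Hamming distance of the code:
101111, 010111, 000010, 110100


Comparing all pairs, minimum distance: 3
Can detect 2 errors, correct 1 errors

3


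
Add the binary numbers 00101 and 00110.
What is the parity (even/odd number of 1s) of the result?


00101 = 5
00110 = 6
Sum = 11 = 1011
1s count = 3

odd parity (3 ones in 1011)


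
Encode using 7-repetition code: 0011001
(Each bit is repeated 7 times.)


Each bit -> 7 copies

0000000000000011111111111111000000000000001111111


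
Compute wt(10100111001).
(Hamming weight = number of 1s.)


Counting 1s in 10100111001

6


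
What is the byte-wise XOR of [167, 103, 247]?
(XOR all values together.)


XOR chain: 167 ^ 103 ^ 247 = 55

55


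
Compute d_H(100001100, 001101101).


XOR: 101100001
Count of 1s: 4

4


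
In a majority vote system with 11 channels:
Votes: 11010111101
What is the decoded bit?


Ones: 8 out of 11
Threshold: 6

1 (8/11 voted 1)


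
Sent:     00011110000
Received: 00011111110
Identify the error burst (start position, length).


XOR: 00000001110

Burst at position 7, length 3


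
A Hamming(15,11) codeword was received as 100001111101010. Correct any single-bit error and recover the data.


Syndrome = 9: error at position 9

Data: 00110101010 (corrected bit 9)


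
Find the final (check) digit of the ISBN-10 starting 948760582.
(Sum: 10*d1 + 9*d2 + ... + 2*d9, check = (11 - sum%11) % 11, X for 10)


Weighted sum: 323
323 mod 11 = 4

Check digit: 7


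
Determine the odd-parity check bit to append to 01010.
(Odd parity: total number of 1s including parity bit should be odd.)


Number of 1s in data: 2
Parity bit: 1

1


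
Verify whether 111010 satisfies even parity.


Number of 1s: 4

Yes, parity is correct (4 ones)


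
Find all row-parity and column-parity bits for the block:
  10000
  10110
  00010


Row parities: 111
Column parities: 00100

Row P: 111, Col P: 00100, Corner: 1


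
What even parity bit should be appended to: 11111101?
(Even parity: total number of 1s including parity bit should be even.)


Number of 1s in data: 7
Parity bit: 1

1


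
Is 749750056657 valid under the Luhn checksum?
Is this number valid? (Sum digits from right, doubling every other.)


Luhn sum = 48
48 mod 10 = 8

Invalid (Luhn sum mod 10 = 8)


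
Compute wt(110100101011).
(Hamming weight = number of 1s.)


Counting 1s in 110100101011

7


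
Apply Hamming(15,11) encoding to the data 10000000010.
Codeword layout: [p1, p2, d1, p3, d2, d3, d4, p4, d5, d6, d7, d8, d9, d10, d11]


Parity bits: p1=1, p2=0, p3=1, p4=1

101100010000010


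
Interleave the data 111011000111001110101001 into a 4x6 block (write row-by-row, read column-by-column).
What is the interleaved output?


Matrix:
  111011
  000111
  001110
  101001
Read columns: 100110001011011011101101

100110001011011011101101


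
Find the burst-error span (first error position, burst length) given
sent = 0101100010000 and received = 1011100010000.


XOR: 1110000000000

Burst at position 0, length 3


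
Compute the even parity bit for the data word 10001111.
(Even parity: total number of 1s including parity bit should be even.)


Number of 1s in data: 5
Parity bit: 1

1


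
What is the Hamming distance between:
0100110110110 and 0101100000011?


XOR: 0001010110101
Count of 1s: 6

6


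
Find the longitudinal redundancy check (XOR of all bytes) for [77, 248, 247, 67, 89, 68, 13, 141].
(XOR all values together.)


XOR chain: 77 ^ 248 ^ 247 ^ 67 ^ 89 ^ 68 ^ 13 ^ 141 = 156

156


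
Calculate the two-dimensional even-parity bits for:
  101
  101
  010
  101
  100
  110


Row parities: 001010
Column parities: 101

Row P: 001010, Col P: 101, Corner: 0


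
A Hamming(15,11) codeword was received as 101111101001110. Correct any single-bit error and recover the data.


Syndrome = 4: error at position 4

Data: 11111001110 (corrected bit 4)


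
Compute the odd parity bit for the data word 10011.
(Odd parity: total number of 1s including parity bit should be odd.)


Number of 1s in data: 3
Parity bit: 0

0


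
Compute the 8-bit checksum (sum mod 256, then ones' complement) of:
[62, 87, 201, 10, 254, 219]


Sum = 833 mod 256 = 65
Complement = 190

190


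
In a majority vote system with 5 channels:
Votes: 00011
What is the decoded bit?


Ones: 2 out of 5
Threshold: 3

0 (2/5 voted 1)


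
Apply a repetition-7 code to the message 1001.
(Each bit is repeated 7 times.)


Each bit -> 7 copies

1111111000000000000001111111


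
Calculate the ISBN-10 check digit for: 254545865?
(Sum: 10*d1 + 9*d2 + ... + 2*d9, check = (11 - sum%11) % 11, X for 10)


Weighted sum: 241
241 mod 11 = 10

Check digit: 1


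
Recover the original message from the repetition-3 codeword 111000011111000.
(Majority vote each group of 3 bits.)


Groups: 111, 000, 011, 111, 000
Majority votes: 10110

10110


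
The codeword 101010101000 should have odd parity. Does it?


Number of 1s: 5

Yes, parity is correct (5 ones)


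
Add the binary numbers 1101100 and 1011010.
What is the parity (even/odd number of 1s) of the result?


1101100 = 108
1011010 = 90
Sum = 198 = 11000110
1s count = 4

even parity (4 ones in 11000110)


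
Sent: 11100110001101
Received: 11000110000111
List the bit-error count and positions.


XOR: 00100000001010

3 error(s) at position(s): 2, 10, 12


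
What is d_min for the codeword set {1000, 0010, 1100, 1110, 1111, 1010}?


Comparing all pairs, minimum distance: 1
Can detect 0 errors, correct 0 errors

1


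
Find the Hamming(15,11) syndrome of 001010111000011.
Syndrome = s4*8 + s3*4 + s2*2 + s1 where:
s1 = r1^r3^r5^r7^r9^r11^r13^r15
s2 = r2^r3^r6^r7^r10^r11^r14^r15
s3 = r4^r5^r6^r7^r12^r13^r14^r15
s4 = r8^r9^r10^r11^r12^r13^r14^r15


s1=1, s2=0, s3=0, s4=0

Syndrome = 1 (error at position 1)


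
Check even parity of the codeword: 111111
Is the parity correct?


Number of 1s: 6

Yes, parity is correct (6 ones)


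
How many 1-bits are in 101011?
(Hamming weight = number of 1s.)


Counting 1s in 101011

4


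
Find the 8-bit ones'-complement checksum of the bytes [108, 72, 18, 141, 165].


Sum = 504 mod 256 = 248
Complement = 7

7


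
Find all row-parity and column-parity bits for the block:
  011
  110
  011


Row parities: 000
Column parities: 110

Row P: 000, Col P: 110, Corner: 0


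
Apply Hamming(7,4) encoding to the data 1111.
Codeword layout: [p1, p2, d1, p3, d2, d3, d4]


Parity bits: p1=1, p2=1, p3=1

1111111


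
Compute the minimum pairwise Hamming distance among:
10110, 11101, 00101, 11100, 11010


Comparing all pairs, minimum distance: 1
Can detect 0 errors, correct 0 errors

1


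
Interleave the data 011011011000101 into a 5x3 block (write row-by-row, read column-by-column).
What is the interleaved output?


Matrix:
  011
  011
  011
  000
  101
Read columns: 000011110011101

000011110011101


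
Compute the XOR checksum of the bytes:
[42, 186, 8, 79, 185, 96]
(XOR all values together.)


XOR chain: 42 ^ 186 ^ 8 ^ 79 ^ 185 ^ 96 = 14

14


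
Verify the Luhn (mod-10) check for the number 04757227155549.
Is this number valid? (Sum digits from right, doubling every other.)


Luhn sum = 62
62 mod 10 = 2

Invalid (Luhn sum mod 10 = 2)


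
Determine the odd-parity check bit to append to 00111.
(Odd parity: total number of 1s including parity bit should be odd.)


Number of 1s in data: 3
Parity bit: 0

0


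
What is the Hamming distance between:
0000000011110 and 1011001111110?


XOR: 1011001100000
Count of 1s: 5

5


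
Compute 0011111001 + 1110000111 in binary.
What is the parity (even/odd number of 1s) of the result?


0011111001 = 249
1110000111 = 903
Sum = 1152 = 10010000000
1s count = 2

even parity (2 ones in 10010000000)


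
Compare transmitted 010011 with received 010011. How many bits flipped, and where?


XOR: 000000

0 errors (received matches sent)


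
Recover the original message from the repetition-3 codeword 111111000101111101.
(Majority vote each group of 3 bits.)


Groups: 111, 111, 000, 101, 111, 101
Majority votes: 110111

110111


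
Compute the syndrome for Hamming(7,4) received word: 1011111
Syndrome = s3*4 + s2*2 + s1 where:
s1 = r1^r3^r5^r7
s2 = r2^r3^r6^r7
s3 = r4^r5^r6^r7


s1=0, s2=1, s3=0

Syndrome = 2 (error at position 2)


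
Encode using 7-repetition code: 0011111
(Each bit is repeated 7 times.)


Each bit -> 7 copies

0000000000000011111111111111111111111111111111111


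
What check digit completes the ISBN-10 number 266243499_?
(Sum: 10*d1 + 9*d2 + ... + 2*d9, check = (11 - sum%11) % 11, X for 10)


Weighted sum: 236
236 mod 11 = 5

Check digit: 6


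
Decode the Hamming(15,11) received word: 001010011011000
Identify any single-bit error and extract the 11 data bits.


Syndrome = 0: no error detected

Data: 11001011000 (no errors)


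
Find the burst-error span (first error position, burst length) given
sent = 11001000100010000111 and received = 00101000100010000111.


XOR: 11100000000000000000

Burst at position 0, length 3


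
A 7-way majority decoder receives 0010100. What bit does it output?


Ones: 2 out of 7
Threshold: 4

0 (2/7 voted 1)


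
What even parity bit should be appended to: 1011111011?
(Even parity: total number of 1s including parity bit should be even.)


Number of 1s in data: 8
Parity bit: 0

0


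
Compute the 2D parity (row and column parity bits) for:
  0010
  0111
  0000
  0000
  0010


Row parities: 11001
Column parities: 0111

Row P: 11001, Col P: 0111, Corner: 1


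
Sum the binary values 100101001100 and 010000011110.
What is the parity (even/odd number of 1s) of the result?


100101001100 = 2380
010000011110 = 1054
Sum = 3434 = 110101101010
1s count = 7

odd parity (7 ones in 110101101010)


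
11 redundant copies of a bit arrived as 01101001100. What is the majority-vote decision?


Ones: 5 out of 11
Threshold: 6

0 (5/11 voted 1)


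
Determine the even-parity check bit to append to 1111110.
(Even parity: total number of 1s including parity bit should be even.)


Number of 1s in data: 6
Parity bit: 0

0


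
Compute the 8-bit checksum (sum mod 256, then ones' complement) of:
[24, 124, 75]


Sum = 223 mod 256 = 223
Complement = 32

32


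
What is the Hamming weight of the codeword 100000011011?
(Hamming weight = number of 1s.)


Counting 1s in 100000011011

5


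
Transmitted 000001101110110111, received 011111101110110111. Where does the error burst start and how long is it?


XOR: 011110000000000000

Burst at position 1, length 4


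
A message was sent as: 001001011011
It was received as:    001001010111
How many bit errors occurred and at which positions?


XOR: 000000001100

2 error(s) at position(s): 8, 9


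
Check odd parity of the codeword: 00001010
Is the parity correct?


Number of 1s: 2

No, parity error (2 ones)


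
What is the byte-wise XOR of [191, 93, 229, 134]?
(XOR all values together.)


XOR chain: 191 ^ 93 ^ 229 ^ 134 = 129

129


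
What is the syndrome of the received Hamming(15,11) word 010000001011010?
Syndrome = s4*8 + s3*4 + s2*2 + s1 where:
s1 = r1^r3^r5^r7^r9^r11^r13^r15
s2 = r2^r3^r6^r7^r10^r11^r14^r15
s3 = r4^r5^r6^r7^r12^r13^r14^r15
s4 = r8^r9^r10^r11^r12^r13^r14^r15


s1=0, s2=1, s3=0, s4=0

Syndrome = 2 (error at position 2)


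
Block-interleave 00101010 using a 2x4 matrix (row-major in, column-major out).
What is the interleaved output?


Matrix:
  0010
  1010
Read columns: 01001100

01001100


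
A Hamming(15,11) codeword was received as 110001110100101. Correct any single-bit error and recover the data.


Syndrome = 2: error at position 2

Data: 00110100101 (corrected bit 2)


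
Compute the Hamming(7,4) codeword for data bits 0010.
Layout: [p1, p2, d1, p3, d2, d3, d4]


Parity bits: p1=0, p2=1, p3=1

0101010


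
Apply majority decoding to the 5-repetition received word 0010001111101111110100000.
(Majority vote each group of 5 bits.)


Groups: 00100, 01111, 10111, 11101, 00000
Majority votes: 01110

01110


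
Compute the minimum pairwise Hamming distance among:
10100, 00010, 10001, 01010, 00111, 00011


Comparing all pairs, minimum distance: 1
Can detect 0 errors, correct 0 errors

1


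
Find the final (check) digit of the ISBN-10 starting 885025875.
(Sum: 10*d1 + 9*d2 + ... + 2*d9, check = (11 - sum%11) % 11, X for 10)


Weighted sum: 292
292 mod 11 = 6

Check digit: 5


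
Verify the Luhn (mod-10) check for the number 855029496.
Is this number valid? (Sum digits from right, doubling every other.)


Luhn sum = 44
44 mod 10 = 4

Invalid (Luhn sum mod 10 = 4)


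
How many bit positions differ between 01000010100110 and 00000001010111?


XOR: 01000011110001
Count of 1s: 6

6


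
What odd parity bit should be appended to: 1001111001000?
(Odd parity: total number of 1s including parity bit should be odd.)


Number of 1s in data: 6
Parity bit: 1

1


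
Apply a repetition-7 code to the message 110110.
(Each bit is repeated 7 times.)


Each bit -> 7 copies

111111111111110000000111111111111110000000


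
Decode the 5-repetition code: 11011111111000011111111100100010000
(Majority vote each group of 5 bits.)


Groups: 11011, 11111, 10000, 11111, 11110, 01000, 10000
Majority votes: 1101100

1101100


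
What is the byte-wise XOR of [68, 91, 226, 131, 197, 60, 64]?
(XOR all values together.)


XOR chain: 68 ^ 91 ^ 226 ^ 131 ^ 197 ^ 60 ^ 64 = 199

199


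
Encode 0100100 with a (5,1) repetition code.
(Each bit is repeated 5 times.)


Each bit -> 5 copies

00000111110000000000111110000000000


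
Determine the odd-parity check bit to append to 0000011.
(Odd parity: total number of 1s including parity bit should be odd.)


Number of 1s in data: 2
Parity bit: 1

1


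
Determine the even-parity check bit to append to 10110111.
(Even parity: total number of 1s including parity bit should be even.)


Number of 1s in data: 6
Parity bit: 0

0


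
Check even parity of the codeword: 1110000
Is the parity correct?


Number of 1s: 3

No, parity error (3 ones)


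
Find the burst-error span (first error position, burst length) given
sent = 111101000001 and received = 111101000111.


XOR: 000000000110

Burst at position 9, length 2


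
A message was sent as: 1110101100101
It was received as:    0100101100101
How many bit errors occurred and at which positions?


XOR: 1010000000000

2 error(s) at position(s): 0, 2


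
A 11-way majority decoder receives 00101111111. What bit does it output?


Ones: 8 out of 11
Threshold: 6

1 (8/11 voted 1)


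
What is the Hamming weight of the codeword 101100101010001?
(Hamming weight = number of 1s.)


Counting 1s in 101100101010001

7


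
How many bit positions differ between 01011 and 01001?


XOR: 00010
Count of 1s: 1

1


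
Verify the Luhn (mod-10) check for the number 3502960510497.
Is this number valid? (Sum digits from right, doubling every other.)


Luhn sum = 42
42 mod 10 = 2

Invalid (Luhn sum mod 10 = 2)


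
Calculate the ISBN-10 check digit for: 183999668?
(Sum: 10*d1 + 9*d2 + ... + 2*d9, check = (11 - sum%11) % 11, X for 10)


Weighted sum: 326
326 mod 11 = 7

Check digit: 4


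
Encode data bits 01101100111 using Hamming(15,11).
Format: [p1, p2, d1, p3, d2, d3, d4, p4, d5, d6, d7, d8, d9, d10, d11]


Parity bits: p1=0, p2=0, p3=1, p4=1

000111011100111


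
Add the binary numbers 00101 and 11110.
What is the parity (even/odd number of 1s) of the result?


00101 = 5
11110 = 30
Sum = 35 = 100011
1s count = 3

odd parity (3 ones in 100011)


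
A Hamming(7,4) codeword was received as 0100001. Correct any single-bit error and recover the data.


Syndrome = 5: error at position 5

Data: 0101 (corrected bit 5)


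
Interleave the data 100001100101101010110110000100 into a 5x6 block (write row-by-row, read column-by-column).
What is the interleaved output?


Matrix:
  100001
  100101
  101010
  110110
  000100
Read columns: 111100001000100010110011011000

111100001000100010110011011000


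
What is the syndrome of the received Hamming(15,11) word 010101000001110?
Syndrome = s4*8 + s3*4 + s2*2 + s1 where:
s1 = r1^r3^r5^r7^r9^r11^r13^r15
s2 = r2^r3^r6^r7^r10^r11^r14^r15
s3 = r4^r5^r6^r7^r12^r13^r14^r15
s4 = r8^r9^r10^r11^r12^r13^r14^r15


s1=1, s2=1, s3=1, s4=1

Syndrome = 15 (error at position 15)


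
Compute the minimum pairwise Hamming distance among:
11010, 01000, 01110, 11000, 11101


Comparing all pairs, minimum distance: 1
Can detect 0 errors, correct 0 errors

1


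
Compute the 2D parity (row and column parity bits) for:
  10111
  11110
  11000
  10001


Row parities: 0000
Column parities: 00000

Row P: 0000, Col P: 00000, Corner: 0


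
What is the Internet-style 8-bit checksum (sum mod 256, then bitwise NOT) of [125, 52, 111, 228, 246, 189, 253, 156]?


Sum = 1360 mod 256 = 80
Complement = 175

175


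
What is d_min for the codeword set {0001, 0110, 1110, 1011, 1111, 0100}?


Comparing all pairs, minimum distance: 1
Can detect 0 errors, correct 0 errors

1


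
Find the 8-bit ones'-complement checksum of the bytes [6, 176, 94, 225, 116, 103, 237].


Sum = 957 mod 256 = 189
Complement = 66

66


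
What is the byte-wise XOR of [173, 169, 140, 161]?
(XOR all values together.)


XOR chain: 173 ^ 169 ^ 140 ^ 161 = 41

41


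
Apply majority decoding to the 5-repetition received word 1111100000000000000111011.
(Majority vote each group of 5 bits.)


Groups: 11111, 00000, 00000, 00001, 11011
Majority votes: 10001

10001


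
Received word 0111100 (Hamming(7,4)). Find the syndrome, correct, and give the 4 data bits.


Syndrome = 0: no error detected

Data: 1100 (no errors)


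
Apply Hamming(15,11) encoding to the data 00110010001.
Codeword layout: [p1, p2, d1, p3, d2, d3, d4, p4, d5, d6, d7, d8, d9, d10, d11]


Parity bits: p1=1, p2=0, p3=1, p4=0

100101100010001


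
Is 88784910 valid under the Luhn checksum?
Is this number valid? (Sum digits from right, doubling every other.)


Luhn sum = 47
47 mod 10 = 7

Invalid (Luhn sum mod 10 = 7)


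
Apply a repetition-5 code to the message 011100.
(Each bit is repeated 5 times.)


Each bit -> 5 copies

000001111111111111110000000000


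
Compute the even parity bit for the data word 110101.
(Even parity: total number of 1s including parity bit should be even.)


Number of 1s in data: 4
Parity bit: 0

0


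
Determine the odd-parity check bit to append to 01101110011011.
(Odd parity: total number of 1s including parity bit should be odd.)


Number of 1s in data: 9
Parity bit: 0

0


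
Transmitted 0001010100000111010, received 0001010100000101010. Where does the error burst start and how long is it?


XOR: 0000000000000010000

Burst at position 14, length 1


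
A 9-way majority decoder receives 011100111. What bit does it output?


Ones: 6 out of 9
Threshold: 5

1 (6/9 voted 1)


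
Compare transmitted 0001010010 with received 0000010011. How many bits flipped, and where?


XOR: 0001000001

2 error(s) at position(s): 3, 9


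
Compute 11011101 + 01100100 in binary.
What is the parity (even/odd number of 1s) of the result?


11011101 = 221
01100100 = 100
Sum = 321 = 101000001
1s count = 3

odd parity (3 ones in 101000001)


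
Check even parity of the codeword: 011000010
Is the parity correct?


Number of 1s: 3

No, parity error (3 ones)


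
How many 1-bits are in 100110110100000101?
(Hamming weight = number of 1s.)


Counting 1s in 100110110100000101

8


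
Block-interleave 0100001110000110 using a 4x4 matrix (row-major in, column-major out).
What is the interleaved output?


Matrix:
  0100
  0011
  1000
  0110
Read columns: 0010100101010100

0010100101010100


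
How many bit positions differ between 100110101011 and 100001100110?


XOR: 000111001101
Count of 1s: 6

6


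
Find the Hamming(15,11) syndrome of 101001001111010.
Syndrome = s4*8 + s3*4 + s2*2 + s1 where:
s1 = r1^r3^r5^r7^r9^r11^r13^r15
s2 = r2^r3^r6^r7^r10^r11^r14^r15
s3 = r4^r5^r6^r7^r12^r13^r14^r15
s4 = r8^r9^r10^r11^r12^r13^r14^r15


s1=0, s2=1, s3=1, s4=1

Syndrome = 14 (error at position 14)


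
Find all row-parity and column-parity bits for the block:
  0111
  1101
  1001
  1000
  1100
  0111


Row parities: 110101
Column parities: 0000

Row P: 110101, Col P: 0000, Corner: 0


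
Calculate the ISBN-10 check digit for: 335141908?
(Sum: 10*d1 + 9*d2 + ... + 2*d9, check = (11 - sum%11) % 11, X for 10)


Weighted sum: 185
185 mod 11 = 9

Check digit: 2


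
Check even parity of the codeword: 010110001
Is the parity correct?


Number of 1s: 4

Yes, parity is correct (4 ones)


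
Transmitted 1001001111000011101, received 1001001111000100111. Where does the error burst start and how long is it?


XOR: 0000000000000111010

Burst at position 13, length 5


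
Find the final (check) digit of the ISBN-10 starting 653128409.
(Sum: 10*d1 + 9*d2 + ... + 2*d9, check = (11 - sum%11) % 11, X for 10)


Weighted sum: 222
222 mod 11 = 2

Check digit: 9


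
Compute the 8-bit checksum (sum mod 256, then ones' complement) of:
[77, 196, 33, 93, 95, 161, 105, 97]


Sum = 857 mod 256 = 89
Complement = 166

166


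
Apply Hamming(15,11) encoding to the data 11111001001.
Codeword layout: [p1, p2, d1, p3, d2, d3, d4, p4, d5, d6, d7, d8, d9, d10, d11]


Parity bits: p1=1, p2=0, p3=1, p4=1

101111111001001


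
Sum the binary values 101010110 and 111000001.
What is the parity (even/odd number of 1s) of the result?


101010110 = 342
111000001 = 449
Sum = 791 = 1100010111
1s count = 6

even parity (6 ones in 1100010111)


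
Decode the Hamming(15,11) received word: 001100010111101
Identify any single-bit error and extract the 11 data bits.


Syndrome = 0: no error detected

Data: 10000111101 (no errors)


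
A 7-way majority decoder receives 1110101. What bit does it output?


Ones: 5 out of 7
Threshold: 4

1 (5/7 voted 1)


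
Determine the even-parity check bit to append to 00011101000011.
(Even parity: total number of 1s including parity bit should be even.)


Number of 1s in data: 6
Parity bit: 0

0


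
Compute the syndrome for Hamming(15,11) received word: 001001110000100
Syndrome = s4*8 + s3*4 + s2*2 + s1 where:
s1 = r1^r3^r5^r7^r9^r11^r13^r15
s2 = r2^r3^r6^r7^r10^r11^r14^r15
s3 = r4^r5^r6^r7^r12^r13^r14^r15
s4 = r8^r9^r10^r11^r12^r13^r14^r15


s1=1, s2=1, s3=1, s4=0

Syndrome = 7 (error at position 7)


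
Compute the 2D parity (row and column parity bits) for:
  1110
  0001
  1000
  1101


Row parities: 1111
Column parities: 1010

Row P: 1111, Col P: 1010, Corner: 0


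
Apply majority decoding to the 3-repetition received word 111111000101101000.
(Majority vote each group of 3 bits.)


Groups: 111, 111, 000, 101, 101, 000
Majority votes: 110110

110110


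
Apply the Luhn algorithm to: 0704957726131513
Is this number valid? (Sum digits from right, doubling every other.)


Luhn sum = 64
64 mod 10 = 4

Invalid (Luhn sum mod 10 = 4)


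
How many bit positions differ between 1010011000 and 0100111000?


XOR: 1110100000
Count of 1s: 4

4


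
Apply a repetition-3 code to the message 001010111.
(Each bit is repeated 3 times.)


Each bit -> 3 copies

000000111000111000111111111


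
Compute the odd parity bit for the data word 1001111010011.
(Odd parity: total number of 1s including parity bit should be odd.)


Number of 1s in data: 8
Parity bit: 1

1


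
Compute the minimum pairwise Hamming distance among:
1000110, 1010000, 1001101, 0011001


Comparing all pairs, minimum distance: 3
Can detect 2 errors, correct 1 errors

3


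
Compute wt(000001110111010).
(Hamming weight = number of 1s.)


Counting 1s in 000001110111010

7


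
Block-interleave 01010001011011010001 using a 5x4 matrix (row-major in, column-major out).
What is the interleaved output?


Matrix:
  0101
  0001
  0110
  1101
  0001
Read columns: 00010101100010011011

00010101100010011011


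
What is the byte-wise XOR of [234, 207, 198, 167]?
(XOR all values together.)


XOR chain: 234 ^ 207 ^ 198 ^ 167 = 68

68


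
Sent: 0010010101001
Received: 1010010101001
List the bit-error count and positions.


XOR: 1000000000000

1 error(s) at position(s): 0


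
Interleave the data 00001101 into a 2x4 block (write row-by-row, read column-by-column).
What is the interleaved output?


Matrix:
  0000
  1101
Read columns: 01010001

01010001


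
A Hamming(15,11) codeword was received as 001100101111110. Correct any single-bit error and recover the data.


Syndrome = 7: error at position 7

Data: 10001111110 (corrected bit 7)


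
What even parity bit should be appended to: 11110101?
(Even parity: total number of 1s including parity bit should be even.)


Number of 1s in data: 6
Parity bit: 0

0


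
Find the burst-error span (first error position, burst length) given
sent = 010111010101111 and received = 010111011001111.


XOR: 000000001100000

Burst at position 8, length 2


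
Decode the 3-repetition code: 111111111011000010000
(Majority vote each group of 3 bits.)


Groups: 111, 111, 111, 011, 000, 010, 000
Majority votes: 1111000

1111000


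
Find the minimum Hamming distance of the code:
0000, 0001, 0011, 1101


Comparing all pairs, minimum distance: 1
Can detect 0 errors, correct 0 errors

1


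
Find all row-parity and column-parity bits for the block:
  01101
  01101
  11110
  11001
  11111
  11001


Row parities: 110111
Column parities: 00001

Row P: 110111, Col P: 00001, Corner: 1


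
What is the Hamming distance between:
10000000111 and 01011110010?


XOR: 11011110101
Count of 1s: 8

8


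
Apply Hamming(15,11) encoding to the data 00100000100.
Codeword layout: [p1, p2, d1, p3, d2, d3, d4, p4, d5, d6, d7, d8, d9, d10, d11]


Parity bits: p1=1, p2=1, p3=0, p4=1

110001010000100


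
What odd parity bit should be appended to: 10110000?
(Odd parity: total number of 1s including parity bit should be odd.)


Number of 1s in data: 3
Parity bit: 0

0


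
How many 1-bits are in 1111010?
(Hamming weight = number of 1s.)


Counting 1s in 1111010

5


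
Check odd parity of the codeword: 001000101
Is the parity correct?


Number of 1s: 3

Yes, parity is correct (3 ones)


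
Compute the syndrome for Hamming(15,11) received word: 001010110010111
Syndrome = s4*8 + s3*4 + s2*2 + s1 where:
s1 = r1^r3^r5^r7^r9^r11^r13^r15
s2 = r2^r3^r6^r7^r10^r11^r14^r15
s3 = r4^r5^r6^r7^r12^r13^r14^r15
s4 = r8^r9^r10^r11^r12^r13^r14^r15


s1=0, s2=1, s3=1, s4=1

Syndrome = 14 (error at position 14)


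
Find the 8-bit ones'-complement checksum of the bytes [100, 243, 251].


Sum = 594 mod 256 = 82
Complement = 173

173


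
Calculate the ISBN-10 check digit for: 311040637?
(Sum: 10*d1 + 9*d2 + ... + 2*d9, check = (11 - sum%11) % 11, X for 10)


Weighted sum: 118
118 mod 11 = 8

Check digit: 3


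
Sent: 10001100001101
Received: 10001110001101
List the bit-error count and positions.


XOR: 00000010000000

1 error(s) at position(s): 6


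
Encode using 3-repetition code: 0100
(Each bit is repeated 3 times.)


Each bit -> 3 copies

000111000000


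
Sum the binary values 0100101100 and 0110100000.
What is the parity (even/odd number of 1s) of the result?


0100101100 = 300
0110100000 = 416
Sum = 716 = 1011001100
1s count = 5

odd parity (5 ones in 1011001100)


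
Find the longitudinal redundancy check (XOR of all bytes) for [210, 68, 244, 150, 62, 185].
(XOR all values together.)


XOR chain: 210 ^ 68 ^ 244 ^ 150 ^ 62 ^ 185 = 115

115


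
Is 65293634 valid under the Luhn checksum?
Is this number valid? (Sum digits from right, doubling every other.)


Luhn sum = 43
43 mod 10 = 3

Invalid (Luhn sum mod 10 = 3)


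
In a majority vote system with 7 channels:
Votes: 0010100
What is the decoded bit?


Ones: 2 out of 7
Threshold: 4

0 (2/7 voted 1)


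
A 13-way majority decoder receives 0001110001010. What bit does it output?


Ones: 5 out of 13
Threshold: 7

0 (5/13 voted 1)


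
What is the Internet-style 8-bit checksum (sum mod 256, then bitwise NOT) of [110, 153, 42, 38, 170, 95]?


Sum = 608 mod 256 = 96
Complement = 159

159


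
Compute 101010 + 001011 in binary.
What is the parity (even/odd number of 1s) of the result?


101010 = 42
001011 = 11
Sum = 53 = 110101
1s count = 4

even parity (4 ones in 110101)


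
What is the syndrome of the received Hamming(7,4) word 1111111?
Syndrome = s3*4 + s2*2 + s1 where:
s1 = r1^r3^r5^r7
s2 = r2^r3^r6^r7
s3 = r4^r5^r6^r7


s1=0, s2=0, s3=0

Syndrome = 0 (no error)


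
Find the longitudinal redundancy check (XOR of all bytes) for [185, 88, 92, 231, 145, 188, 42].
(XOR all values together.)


XOR chain: 185 ^ 88 ^ 92 ^ 231 ^ 145 ^ 188 ^ 42 = 93

93


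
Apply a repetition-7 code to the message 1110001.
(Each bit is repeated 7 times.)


Each bit -> 7 copies

1111111111111111111110000000000000000000001111111


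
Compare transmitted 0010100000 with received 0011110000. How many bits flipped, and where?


XOR: 0001010000

2 error(s) at position(s): 3, 5


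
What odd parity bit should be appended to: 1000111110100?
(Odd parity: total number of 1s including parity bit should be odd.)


Number of 1s in data: 7
Parity bit: 0

0


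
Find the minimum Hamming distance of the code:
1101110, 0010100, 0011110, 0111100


Comparing all pairs, minimum distance: 2
Can detect 1 errors, correct 0 errors

2


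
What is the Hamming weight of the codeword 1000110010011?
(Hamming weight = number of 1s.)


Counting 1s in 1000110010011

6


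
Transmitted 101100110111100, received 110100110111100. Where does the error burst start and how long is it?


XOR: 011000000000000

Burst at position 1, length 2


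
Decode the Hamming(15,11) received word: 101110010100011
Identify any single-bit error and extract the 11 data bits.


Syndrome = 0: no error detected

Data: 11000100011 (no errors)


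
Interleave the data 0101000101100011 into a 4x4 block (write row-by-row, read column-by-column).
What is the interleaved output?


Matrix:
  0101
  0001
  0110
  0011
Read columns: 0000101000111101

0000101000111101


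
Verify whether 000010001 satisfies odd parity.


Number of 1s: 2

No, parity error (2 ones)


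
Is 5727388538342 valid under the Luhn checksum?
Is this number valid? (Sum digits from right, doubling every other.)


Luhn sum = 59
59 mod 10 = 9

Invalid (Luhn sum mod 10 = 9)


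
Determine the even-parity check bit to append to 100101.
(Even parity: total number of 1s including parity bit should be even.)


Number of 1s in data: 3
Parity bit: 1

1


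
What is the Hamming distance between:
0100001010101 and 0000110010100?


XOR: 0100111000001
Count of 1s: 5

5


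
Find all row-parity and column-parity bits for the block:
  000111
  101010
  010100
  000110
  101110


Row parities: 11000
Column parities: 010001

Row P: 11000, Col P: 010001, Corner: 0


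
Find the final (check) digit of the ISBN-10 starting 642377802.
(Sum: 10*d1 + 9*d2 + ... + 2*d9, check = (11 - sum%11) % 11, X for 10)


Weighted sum: 246
246 mod 11 = 4

Check digit: 7


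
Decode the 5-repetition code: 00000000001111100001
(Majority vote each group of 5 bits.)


Groups: 00000, 00000, 11111, 00001
Majority votes: 0010

0010


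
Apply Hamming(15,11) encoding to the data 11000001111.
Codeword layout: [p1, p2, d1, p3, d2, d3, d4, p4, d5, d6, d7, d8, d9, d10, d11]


Parity bits: p1=0, p2=1, p3=1, p4=0

011110000001111


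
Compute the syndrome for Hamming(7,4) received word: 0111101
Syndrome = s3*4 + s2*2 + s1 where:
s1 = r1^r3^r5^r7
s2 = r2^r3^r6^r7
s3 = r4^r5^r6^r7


s1=1, s2=1, s3=1

Syndrome = 7 (error at position 7)


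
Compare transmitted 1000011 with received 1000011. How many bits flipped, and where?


XOR: 0000000

0 errors (received matches sent)


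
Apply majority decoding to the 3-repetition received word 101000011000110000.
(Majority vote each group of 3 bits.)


Groups: 101, 000, 011, 000, 110, 000
Majority votes: 101010

101010


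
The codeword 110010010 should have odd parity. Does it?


Number of 1s: 4

No, parity error (4 ones)


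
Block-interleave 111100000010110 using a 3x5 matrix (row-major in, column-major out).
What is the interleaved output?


Matrix:
  11110
  00000
  10110
Read columns: 101100101101000

101100101101000


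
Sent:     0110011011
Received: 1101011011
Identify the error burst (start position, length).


XOR: 1011000000

Burst at position 0, length 4


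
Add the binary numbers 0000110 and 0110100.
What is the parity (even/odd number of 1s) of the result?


0000110 = 6
0110100 = 52
Sum = 58 = 111010
1s count = 4

even parity (4 ones in 111010)


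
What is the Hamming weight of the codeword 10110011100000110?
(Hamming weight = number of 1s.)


Counting 1s in 10110011100000110

8


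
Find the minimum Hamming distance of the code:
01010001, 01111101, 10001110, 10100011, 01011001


Comparing all pairs, minimum distance: 1
Can detect 0 errors, correct 0 errors

1


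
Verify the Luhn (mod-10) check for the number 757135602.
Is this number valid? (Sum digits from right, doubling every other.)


Luhn sum = 29
29 mod 10 = 9

Invalid (Luhn sum mod 10 = 9)


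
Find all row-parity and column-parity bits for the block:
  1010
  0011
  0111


Row parities: 001
Column parities: 1110

Row P: 001, Col P: 1110, Corner: 1


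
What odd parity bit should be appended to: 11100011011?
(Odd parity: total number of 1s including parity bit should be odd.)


Number of 1s in data: 7
Parity bit: 0

0


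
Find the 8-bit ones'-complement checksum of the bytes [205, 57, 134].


Sum = 396 mod 256 = 140
Complement = 115

115


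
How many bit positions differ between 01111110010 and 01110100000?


XOR: 00001010010
Count of 1s: 3

3


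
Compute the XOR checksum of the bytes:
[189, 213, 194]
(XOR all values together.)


XOR chain: 189 ^ 213 ^ 194 = 170

170


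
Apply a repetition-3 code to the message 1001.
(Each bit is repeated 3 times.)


Each bit -> 3 copies

111000000111


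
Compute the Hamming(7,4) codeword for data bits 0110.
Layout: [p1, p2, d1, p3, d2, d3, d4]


Parity bits: p1=1, p2=1, p3=0

1100110


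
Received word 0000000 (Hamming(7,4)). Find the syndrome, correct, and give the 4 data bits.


Syndrome = 0: no error detected

Data: 0000 (no errors)


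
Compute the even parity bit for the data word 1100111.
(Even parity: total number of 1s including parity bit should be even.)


Number of 1s in data: 5
Parity bit: 1

1


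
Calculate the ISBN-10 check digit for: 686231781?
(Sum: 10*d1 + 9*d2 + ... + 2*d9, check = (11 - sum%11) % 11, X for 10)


Weighted sum: 271
271 mod 11 = 7

Check digit: 4


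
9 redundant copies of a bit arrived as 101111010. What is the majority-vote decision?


Ones: 6 out of 9
Threshold: 5

1 (6/9 voted 1)


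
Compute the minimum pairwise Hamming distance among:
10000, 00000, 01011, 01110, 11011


Comparing all pairs, minimum distance: 1
Can detect 0 errors, correct 0 errors

1


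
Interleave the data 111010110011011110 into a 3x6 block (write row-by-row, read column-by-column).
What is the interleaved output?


Matrix:
  111010
  110011
  011110
Read columns: 110111101001111010

110111101001111010


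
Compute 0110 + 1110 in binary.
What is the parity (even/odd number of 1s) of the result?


0110 = 6
1110 = 14
Sum = 20 = 10100
1s count = 2

even parity (2 ones in 10100)


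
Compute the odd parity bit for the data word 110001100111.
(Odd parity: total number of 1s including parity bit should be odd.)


Number of 1s in data: 7
Parity bit: 0

0


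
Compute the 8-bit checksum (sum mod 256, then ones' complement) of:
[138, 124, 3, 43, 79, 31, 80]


Sum = 498 mod 256 = 242
Complement = 13

13


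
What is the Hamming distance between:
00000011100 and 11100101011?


XOR: 11100110111
Count of 1s: 8

8


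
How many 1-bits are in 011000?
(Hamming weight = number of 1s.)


Counting 1s in 011000

2


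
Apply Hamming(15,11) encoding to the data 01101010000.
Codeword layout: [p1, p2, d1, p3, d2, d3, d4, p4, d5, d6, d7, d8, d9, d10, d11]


Parity bits: p1=1, p2=0, p3=0, p4=0

100011001010000


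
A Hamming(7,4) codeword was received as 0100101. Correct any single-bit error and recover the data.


Syndrome = 0: no error detected

Data: 0101 (no errors)
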